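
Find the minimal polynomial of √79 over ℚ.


√79 satisfies x² - 79 = 0, irreducible over ℚ since 79 is squarefree

Minimal polynomial: x² - 79


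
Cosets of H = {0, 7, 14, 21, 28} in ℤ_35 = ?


H = {0, 7, 14, 21, 28}, |H| = 5
Number of cosets = |G|/|H| = 35/5 = 7
0 + H = {0, 7, 14, 21, 28}
1 + H = {1, 8, 15, 22, 29}
2 + H = {2, 9, 16, 23, 30}
3 + H = {3, 10, 17, 24, 31}
4 + H = {4, 11, 18, 25, 32}
5 + H = {5, 12, 19, 26, 33}
6 + H = {6, 13, 20, 27, 34}

Cosets: 0+H={0,7,14,21,28}; 1+H={1,8,15,22,29}; 2+H={2,9,16,23,30}; 3+H={3,10,17,24,31}; 4+H={4,11,18,25,32}; 5+H={5,12,19,26,33}; 6+H={6,13,20,27,34}


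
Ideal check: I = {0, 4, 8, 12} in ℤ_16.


Check ideal conditions for I = {0, 4, 8, 12} in ℤ_16:
(1) I is an additive subgroup? Yes
(2) For r ∈ ℤ_16 and a ∈ I: r·a ∈ I? Yes

Yes, I is an ideal of ℤ_16


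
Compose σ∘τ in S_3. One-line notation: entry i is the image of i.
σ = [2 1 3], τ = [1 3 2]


σ∘τ: apply τ first, then σ
1 →τ 1 →σ 2
2 →τ 3 →σ 3
3 →τ 2 →σ 1

σ∘τ = [2 3 1]


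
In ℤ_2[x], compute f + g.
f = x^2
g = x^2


Add coefficients mod 2:
x^0: 0 + 0 = 0 (mod 2)
x^1: 0 + 0 = 0 (mod 2)
x^2: 1 + 1 = 0 (mod 2)
Result: 0

f + g = 0


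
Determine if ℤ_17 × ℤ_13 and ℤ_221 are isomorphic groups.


Comparing ℤ_17 × ℤ_13 and ℤ_221:
gcd(17,13) = 1, so ℤ_17 × ℤ_13 ≅ ℤ_221 (CRT)

Yes, ℤ_17 × ℤ_13 ≅ ℤ_221


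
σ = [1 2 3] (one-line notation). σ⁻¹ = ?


To find σ⁻¹, swap domain and range:
σ(1) = 1 → σ⁻¹(1) = 1
σ(2) = 2 → σ⁻¹(2) = 2
σ(3) = 3 → σ⁻¹(3) = 3

σ⁻¹ = [1 2 3]


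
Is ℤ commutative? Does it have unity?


integers form a commutative ring with unity 1; no zero divisors
Commutative: Yes
Integral domain: Yes
Has unity: Yes

ℤ: Commutative=Yes, Unity=Yes


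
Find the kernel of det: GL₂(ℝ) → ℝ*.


Kernel = preimage of identity
ker(det) = {A | det(A) = 1} = SL₂(ℝ)

ker(det) = SL₂(ℝ)


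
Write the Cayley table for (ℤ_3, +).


Elements: {0, 1, 2}
Operation: addition mod 3
Entry (a, b) = (a + b) mod 3

Cayley table:
  | 0 | 1 | 2
0 | 0 | 1 | 2
1 | 1 | 2 | 0
2 | 2 | 0 | 1


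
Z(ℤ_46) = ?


Z(G) = {g ∈ G | gx = xg for all x ∈ G}
ℤ_46 is abelian, so Z(G) = G

Z(ℤ_46) = ℤ_46


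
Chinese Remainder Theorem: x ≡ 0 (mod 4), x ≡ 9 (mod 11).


m₁ = 4, m₂ = 11, gcd = 1, so CRT applies. M = m₁·m₂ = 44
Let M₁ = M/m₁ = 11, M₂ = M/m₂ = 4
Find y₁ ≡ M₁⁻¹ (mod m₁): 11⁻¹ ≡ 3 (mod 4)
Find y₂ ≡ M₂⁻¹ (mod m₂): 4⁻¹ ≡ 3 (mod 11)
x = a₁·M₁·y₁ + a₂·M₂·y₂ = 0·11·3 + 9·4·3 = 108
Reduce mod 44: x ≡ 20
Check: 20 mod 4 = 0 ✓, 20 mod 11 = 9 ✓

x ≡ 20 (mod 44)


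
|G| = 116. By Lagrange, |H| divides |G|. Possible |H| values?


Lagrange's theorem: |H| divides |G|
|G| = 116
Divisors of 116: 1, 2, 4, 29, 58, 116

Possible subgroup orders: {1, 2, 4, 29, 58, 116}


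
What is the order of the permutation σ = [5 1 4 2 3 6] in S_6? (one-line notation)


Cycle decomposition: (1 5 3 4 2)
Cycle lengths: 5
Order = lcm(5) = 5

ord(σ) = 5


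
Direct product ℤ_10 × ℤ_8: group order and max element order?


|ℤ_10 × ℤ_8| = 10 × 8 = 80
Max element order = lcm(10,8) = 40
Cyclic? No (gcd=2)

|ℤ_10×ℤ_8| = 80, max element order = 40


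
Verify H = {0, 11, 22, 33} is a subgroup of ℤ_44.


Subgroup test for H = {0, 11, 22, 33} in (ℤ_44, +):
(1) 0 ∈ H? Yes
(2) Closure: for all a,b ∈ H, (a+b) mod 44 ∈ H? Yes
(3) Inverses: for all a ∈ H, -a mod 44 ∈ H? Yes

Yes, H is a subgroup of ℤ_44


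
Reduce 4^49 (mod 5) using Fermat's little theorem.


Fermat's little theorem: if p is prime and gcd(a,p)=1, then a^(p-1) ≡ 1 (mod p)
p = 5 is prime, gcd(4,5) = 1
Reduce exponent: 49 mod 4 = 1
So 4^49 ≡ 4^1 (mod 5)
4^1 mod 5 = 4

4^49 ≡ 4 (mod 5)


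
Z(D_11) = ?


Z(G) = {g ∈ G | gx = xg for all x ∈ G}
For odd n, Z(D_n) = {e}: no nontrivial rotation commutes with all reflections

Z(D_11) = {e}


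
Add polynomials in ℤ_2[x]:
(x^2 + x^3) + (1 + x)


Add coefficients mod 2:
x^0: 0 + 1 = 1 (mod 2)
x^1: 0 + 1 = 1 (mod 2)
x^2: 1 + 0 = 1 (mod 2)
x^3: 1 + 0 = 1 (mod 2)
Result: 1 + x + x^2 + x^3

f + g = 1 + x + x^2 + x^3


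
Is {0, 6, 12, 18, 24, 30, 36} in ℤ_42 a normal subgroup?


H = {0, 6, 12, 18, 24, 30, 36} in ℤ_42
ℤ_42 is abelian; every subgroup of an abelian group is normal

Yes, normal subgroup


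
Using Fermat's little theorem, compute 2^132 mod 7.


Fermat's little theorem: if p is prime and gcd(a,p)=1, then a^(p-1) ≡ 1 (mod p)
p = 7 is prime, gcd(2,7) = 1
Reduce exponent: 132 mod 6 = 0
So 2^132 ≡ 2^0 (mod 7)
2^0 = 1

2^132 ≡ 1 (mod 7)


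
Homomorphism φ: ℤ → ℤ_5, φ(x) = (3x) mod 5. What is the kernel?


Kernel = preimage of identity
ker(φ) = {x ∈ ℤ : 3x ≡ 0 (mod 5)}. gcd(3,5) = 1, so 3x ≡ 0 (mod 5) ⟺ x ≡ 0 (mod 5/1 = 5). Hence ker(φ) = 5ℤ

ker(φ) = 5ℤ


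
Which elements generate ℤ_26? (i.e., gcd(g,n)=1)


g generates ℤ_n iff gcd(g,n) = 1
Prime factors of 26: 2, 13
Generators are g ∈ {1,...,25} not divisible by any of these primes.
Generators: {1, 3, 5, 7, 9, 11, 15, 17, 19, 21, 23, 25}
Number of generators = φ(26) = 12

Generators of ℤ_26 = {1, 3, 5, 7, 9, 11, 15, 17, 19, 21, 23, 25}


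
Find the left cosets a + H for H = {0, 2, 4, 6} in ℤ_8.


H = {0, 2, 4, 6}, |H| = 4
Number of cosets = |G|/|H| = 8/4 = 2
0 + H = {0, 2, 4, 6}
1 + H = {1, 3, 5, 7}

Cosets: 0+H={0,2,4,6}; 1+H={1,3,5,7}


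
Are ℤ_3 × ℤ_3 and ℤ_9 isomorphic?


Comparing ℤ_3 × ℤ_3 and ℤ_9:
gcd(3,3) = 3 ≠ 1. Max element order in ℤ_3×ℤ_3 is lcm(3,3) = 3 < 9, so it has no element of order 9

No, ℤ_3 × ℤ_3 ≇ ℤ_9


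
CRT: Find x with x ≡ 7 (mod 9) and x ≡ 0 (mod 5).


m₁ = 9, m₂ = 5, gcd = 1, so CRT applies. M = m₁·m₂ = 45
Let M₁ = M/m₁ = 5, M₂ = M/m₂ = 9
Find y₁ ≡ M₁⁻¹ (mod m₁): 5⁻¹ ≡ 2 (mod 9)
Find y₂ ≡ M₂⁻¹ (mod m₂): 9⁻¹ ≡ 4 (mod 5)
x = a₁·M₁·y₁ + a₂·M₂·y₂ = 7·5·2 + 0·9·4 = 70
Reduce mod 45: x ≡ 25
Check: 25 mod 9 = 7 ✓, 25 mod 5 = 0 ✓

x ≡ 25 (mod 45)


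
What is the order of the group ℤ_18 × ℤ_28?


|A × B| = |A| · |B|
|ℤ_18 × ℤ_28| = 18 × 28 = 504

|ℤ_18 × ℤ_28| = 504


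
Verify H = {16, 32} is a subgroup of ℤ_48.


Subgroup test for H = {16, 32} in (ℤ_48, +):
(1) 0 ∈ H? No
(2) Closure: for all a,b ∈ H, (a+b) mod 48 ∈ H? No  [counterexample: 16 + 32 = 0 ∉ H]
(3) Inverses: for all a ∈ H, -a mod 48 ∈ H? Yes

No, H is not a subgroup of ℤ_48


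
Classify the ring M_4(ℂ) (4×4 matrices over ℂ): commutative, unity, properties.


Matrix multiplication is non-commutative for n ≥ 2; the identity matrix I is the unity; singular matrices give zero divisors, so not an integral domain
Commutative: No
Integral domain: No
Has unity: Yes

M_4(ℂ) (4×4 matrices over ℂ): Commutative=No, Unity=Yes


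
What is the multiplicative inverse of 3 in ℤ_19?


Use the extended Euclidean algorithm to write 1 = 3·s + 19·t; then s mod 19 is the inverse.
Euclidean algorithm:
  3 = 0·19 + 3
  19 = 6·3 + 1
  3 = 3·1 + 0
gcd(3,19) = 1
Back-substitution gives: 3·(-6) + 19·(1) = 1
So 3⁻¹ ≡ -6 ≡ 13 (mod 19)
Check: 3 × 13 = 39 ≡ 1 (mod 19) ✓

3⁻¹ ≡ 13 (mod 19)


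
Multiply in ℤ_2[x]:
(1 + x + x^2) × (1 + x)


Expand and collect like terms; reduce coefficients mod 2:
x^0: 1·1 = 1 ≡ 1 (mod 2)
x^1: 1·1 + 1·1 = 2 ≡ 0 (mod 2)
x^2: 1·1 + 1·1 = 2 ≡ 0 (mod 2)
x^3: 1·1 = 1 ≡ 1 (mod 2)
Result: 1 + x^3

f · g = 1 + x^3


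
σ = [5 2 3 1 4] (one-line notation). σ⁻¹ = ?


To find σ⁻¹, swap domain and range:
σ(1) = 5 → σ⁻¹(5) = 1
σ(2) = 2 → σ⁻¹(2) = 2
σ(3) = 3 → σ⁻¹(3) = 3
σ(4) = 1 → σ⁻¹(1) = 4
σ(5) = 4 → σ⁻¹(4) = 5

σ⁻¹ = [4 2 3 5 1]


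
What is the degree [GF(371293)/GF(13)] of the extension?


GF(371293) = GF(13^5), so the extension degree is 5

[GF(371293)/GF(13)] = 5


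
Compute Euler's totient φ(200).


Factor n: 200 = 2^3 × 5^2
φ(n) = n · ∏(1 - 1/p) over distinct primes p | n
φ(200) = 200 · (1 - 1/2) · (1 - 1/5) = 80

φ(200) = 80


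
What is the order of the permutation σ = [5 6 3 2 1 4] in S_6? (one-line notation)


Cycle decomposition: (1 5) (2 6 4)
Cycle lengths: 2, 3
Order = lcm(2, 3) = 6

ord(σ) = 6


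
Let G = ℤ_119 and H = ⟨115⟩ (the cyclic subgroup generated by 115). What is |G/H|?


|⟨115⟩| = n / gcd(115, 119) = 119 / 1 = 119
H is normal (ℤ_119 is abelian).
|G/H| = |G| / |H| = 119 / 119 = 1

|G/H| = 1


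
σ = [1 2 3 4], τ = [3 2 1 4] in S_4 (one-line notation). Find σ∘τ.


σ∘τ: apply τ first, then σ
1 →τ 3 →σ 3
2 →τ 2 →σ 2
3 →τ 1 →σ 1
4 →τ 4 →σ 4

σ∘τ = [3 2 1 4]


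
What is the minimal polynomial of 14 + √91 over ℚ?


Let α = 14 + √91. Then α - 14 = √91, so (α - 14)² = 91, giving α² - 28α + 105 = 0. Degree 2 and α ∉ ℚ, so this is the minimal polynomial.

Minimal polynomial: x² - 28x + 105


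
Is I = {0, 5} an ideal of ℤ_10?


Check ideal conditions for I = {0, 5} in ℤ_10:
(1) I is an additive subgroup? Yes
(2) For r ∈ ℤ_10 and a ∈ I: r·a ∈ I? Yes

Yes, I is an ideal of ℤ_10


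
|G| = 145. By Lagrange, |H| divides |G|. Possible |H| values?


Lagrange's theorem: |H| divides |G|
|G| = 145
Divisors of 145: 1, 5, 29, 145

Possible subgroup orders: {1, 5, 29, 145}


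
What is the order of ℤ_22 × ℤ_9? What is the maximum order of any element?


|ℤ_22 × ℤ_9| = 22 × 9 = 198
Max element order = lcm(22,9) = 198
Cyclic? Yes (gcd=1)

|ℤ_22×ℤ_9| = 198, max element order = 198


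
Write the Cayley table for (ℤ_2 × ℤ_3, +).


Elements: {(0,0), (0,1), (0,2), (1,0), (1,1), (1,2)}
Operation: componentwise addition mod (2, 3)
Entry (a, b) = ((a₁+b₁) mod 2, (a₂+b₂) mod 3)

Cayley table:
      | (0,0) | (0,1) | (0,2) | (1,0) | (1,1) | (1,2)
(0,0) | (0,0) | (0,1) | (0,2) | (1,0) | (1,1) | (1,2)
(0,1) | (0,1) | (0,2) | (0,0) | (1,1) | (1,2) | (1,0)
(0,2) | (0,2) | (0,0) | (0,1) | (1,2) | (1,0) | (1,1)
(1,0) | (1,0) | (1,1) | (1,2) | (0,0) | (0,1) | (0,2)
(1,1) | (1,1) | (1,2) | (1,0) | (0,1) | (0,2) | (0,0)
(1,2) | (1,2) | (1,0) | (1,1) | (0,2) | (0,0) | (0,1)


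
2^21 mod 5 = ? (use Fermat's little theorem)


Fermat's little theorem: if p is prime and gcd(a,p)=1, then a^(p-1) ≡ 1 (mod p)
p = 5 is prime, gcd(2,5) = 1
Reduce exponent: 21 mod 4 = 1
So 2^21 ≡ 2^1 (mod 5)
2^1 mod 5 = 2

2^21 ≡ 2 (mod 5)


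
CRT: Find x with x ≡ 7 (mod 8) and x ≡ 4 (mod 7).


m₁ = 8, m₂ = 7, gcd = 1, so CRT applies. M = m₁·m₂ = 56
Let M₁ = M/m₁ = 7, M₂ = M/m₂ = 8
Find y₁ ≡ M₁⁻¹ (mod m₁): 7⁻¹ ≡ 7 (mod 8)
Find y₂ ≡ M₂⁻¹ (mod m₂): 8⁻¹ ≡ 1 (mod 7)
x = a₁·M₁·y₁ + a₂·M₂·y₂ = 7·7·7 + 4·8·1 = 375
Reduce mod 56: x ≡ 39
Check: 39 mod 8 = 7 ✓, 39 mod 7 = 4 ✓

x ≡ 39 (mod 56)


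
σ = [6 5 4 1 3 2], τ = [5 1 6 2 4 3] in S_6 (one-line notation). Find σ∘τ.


σ∘τ: apply τ first, then σ
1 →τ 5 →σ 3
2 →τ 1 →σ 6
3 →τ 6 →σ 2
4 →τ 2 →σ 5
5 →τ 4 →σ 1
6 →τ 3 →σ 4

σ∘τ = [3 6 2 5 1 4]


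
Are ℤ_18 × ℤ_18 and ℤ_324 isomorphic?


Comparing ℤ_18 × ℤ_18 and ℤ_324:
gcd(18,18) = 18 ≠ 1. Max element order in ℤ_18×ℤ_18 is lcm(18,18) = 18 < 324, so it has no element of order 324

No, ℤ_18 × ℤ_18 ≇ ℤ_324


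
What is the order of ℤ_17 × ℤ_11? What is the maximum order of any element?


|ℤ_17 × ℤ_11| = 17 × 11 = 187
Max element order = lcm(17,11) = 187
Cyclic? Yes (gcd=1)

|ℤ_17×ℤ_11| = 187, max element order = 187


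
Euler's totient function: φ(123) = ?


Factor n: 123 = 3 × 41
φ(n) = n · ∏(1 - 1/p) over distinct primes p | n
φ(123) = 123 · (1 - 1/3) · (1 - 1/41) = 80

φ(123) = 80


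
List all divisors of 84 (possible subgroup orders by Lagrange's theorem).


Lagrange's theorem: |H| divides |G|
|G| = 84
Divisors of 84: 1, 2, 3, 4, 6, 7, 12, 14, 21, 28, 42, 84

Possible subgroup orders: {1, 2, 3, 4, 6, 7, 12, 14, 21, 28, 42, 84}


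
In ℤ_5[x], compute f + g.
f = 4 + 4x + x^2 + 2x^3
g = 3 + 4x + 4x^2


Add coefficients mod 5:
x^0: 4 + 3 = 2 (mod 5)
x^1: 4 + 4 = 3 (mod 5)
x^2: 1 + 4 = 0 (mod 5)
x^3: 2 + 0 = 2 (mod 5)
Result: 2 + 3x + 2x^3

f + g = 2 + 3x + 2x^3


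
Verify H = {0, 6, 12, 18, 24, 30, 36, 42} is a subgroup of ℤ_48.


Subgroup test for H = {0, 6, 12, 18, 24, 30, 36, 42} in (ℤ_48, +):
(1) 0 ∈ H? Yes
(2) Closure: for all a,b ∈ H, (a+b) mod 48 ∈ H? Yes
(3) Inverses: for all a ∈ H, -a mod 48 ∈ H? Yes

Yes, H is a subgroup of ℤ_48


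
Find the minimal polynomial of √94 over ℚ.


√94 satisfies x² - 94 = 0, irreducible over ℚ since 94 is squarefree

Minimal polynomial: x² - 94


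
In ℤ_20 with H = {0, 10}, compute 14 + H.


14 + H = {14 + h (mod 20) : h ∈ H}
14+0=14, 14+10=4
14 + H = {4, 14} = 4 + H

14 + H = {4, 14}


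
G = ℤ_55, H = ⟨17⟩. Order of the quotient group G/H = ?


|⟨17⟩| = n / gcd(17, 55) = 55 / 1 = 55
H is normal (ℤ_55 is abelian).
|G/H| = |G| / |H| = 55 / 55 = 1

|G/H| = 1


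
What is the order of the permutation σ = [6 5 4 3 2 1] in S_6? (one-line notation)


Cycle decomposition: (1 6) (2 5) (3 4)
Cycle lengths: 2, 2, 2
Order = lcm(2, 2, 2) = 2

ord(σ) = 2


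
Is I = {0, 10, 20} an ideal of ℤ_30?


Check ideal conditions for I = {0, 10, 20} in ℤ_30:
(1) I is an additive subgroup? Yes
(2) For r ∈ ℤ_30 and a ∈ I: r·a ∈ I? Yes

Yes, I is an ideal of ℤ_30


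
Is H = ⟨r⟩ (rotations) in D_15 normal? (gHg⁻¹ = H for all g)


H = ⟨r⟩ (rotations) in D_15
The rotation subgroup ⟨r⟩ has index 2 in D_15, so it is normal

Yes, normal subgroup


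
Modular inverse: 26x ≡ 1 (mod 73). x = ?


Use the extended Euclidean algorithm to write 1 = 26·s + 73·t; then s mod 73 is the inverse.
Euclidean algorithm:
  26 = 0·73 + 26
  73 = 2·26 + 21
  26 = 1·21 + 5
  21 = 4·5 + 1
  5 = 5·1 + 0
gcd(26,73) = 1
Back-substitution gives: 26·(-14) + 73·(5) = 1
So 26⁻¹ ≡ -14 ≡ 59 (mod 73)
Check: 26 × 59 = 1534 ≡ 1 (mod 73) ✓

26⁻¹ ≡ 59 (mod 73)


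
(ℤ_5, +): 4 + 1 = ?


Operation: addition mod 5
4 + 1 = (a + b) mod 5 with a = 4, b = 1

4 + 1 = 0


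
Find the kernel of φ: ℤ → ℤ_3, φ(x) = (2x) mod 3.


Kernel = preimage of identity
ker(φ) = {x ∈ ℤ : 2x ≡ 0 (mod 3)}. gcd(2,3) = 1, so 2x ≡ 0 (mod 3) ⟺ x ≡ 0 (mod 3/1 = 3). Hence ker(φ) = 3ℤ

ker(φ) = 3ℤ


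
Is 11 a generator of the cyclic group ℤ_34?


g generates ℤ_n iff gcd(g, n) = 1
gcd(11, 34) = 1
Since gcd = 1, 11 is a generator.

Yes, 11 generates ℤ_34


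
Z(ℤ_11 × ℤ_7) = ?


Z(G) = {g ∈ G | gx = xg for all x ∈ G}
Direct product of abelian groups is abelian, so Z(G) = G

Z(ℤ_11 × ℤ_7) = ℤ_11 × ℤ_7


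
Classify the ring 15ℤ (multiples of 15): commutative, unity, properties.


15ℤ is a commutative ring under +,× but has no multiplicative identity (1 ∉ 15ℤ); it has no zero divisors, but without unity it is not an integral domain
Commutative: Yes
Integral domain: No
Has unity: No

15ℤ (multiples of 15): Commutative=Yes, Unity=No


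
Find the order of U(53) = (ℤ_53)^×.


U(n) is the group of units mod n; |U(n)| = φ(n)
|U(53)| = φ(53) = 52

|U(53) = (ℤ_53)^×| = 52


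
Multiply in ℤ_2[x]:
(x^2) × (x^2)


Expand and collect like terms; reduce coefficients mod 2:
x^0: 0·0 = 0 ≡ 0 (mod 2)
x^1: 0·0 + 0·0 = 0 ≡ 0 (mod 2)
x^2: 0·1 + 0·0 + 1·0 = 0 ≡ 0 (mod 2)
x^3: 0·1 + 1·0 = 0 ≡ 0 (mod 2)
x^4: 1·1 = 1 ≡ 1 (mod 2)
Result: x^4

f · g = x^4


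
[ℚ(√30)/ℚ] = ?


√30 has minimal polynomial x² - 30 (irreducible over ℚ since 30 is squarefree)

[ℚ(√30)/ℚ] = 2


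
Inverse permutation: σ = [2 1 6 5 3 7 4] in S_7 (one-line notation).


To find σ⁻¹, swap domain and range:
σ(1) = 2 → σ⁻¹(2) = 1
σ(2) = 1 → σ⁻¹(1) = 2
σ(3) = 6 → σ⁻¹(6) = 3
σ(4) = 5 → σ⁻¹(5) = 4
σ(5) = 3 → σ⁻¹(3) = 5
σ(6) = 7 → σ⁻¹(7) = 6
σ(7) = 4 → σ⁻¹(4) = 7

σ⁻¹ = [2 1 5 7 4 3 6]


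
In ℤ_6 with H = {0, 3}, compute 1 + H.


1 + H = {1 + h (mod 6) : h ∈ H}
1+0=1, 1+3=4

1 + H = {1, 4}


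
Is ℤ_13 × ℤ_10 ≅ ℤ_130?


Comparing ℤ_13 × ℤ_10 and ℤ_130:
gcd(13,10) = 1, so ℤ_13 × ℤ_10 ≅ ℤ_130 (CRT)

Yes, ℤ_13 × ℤ_10 ≅ ℤ_130


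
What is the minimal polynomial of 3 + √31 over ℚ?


Let α = 3 + √31. Then α - 3 = √31, so (α - 3)² = 31, giving α² - 6α - 22 = 0. Degree 2 and α ∉ ℚ, so this is the minimal polynomial.

Minimal polynomial: x² - 6x - 22


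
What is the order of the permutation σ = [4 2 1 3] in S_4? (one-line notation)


Cycle decomposition: (1 4 3)
Cycle lengths: 3
Order = lcm(3) = 3

ord(σ) = 3


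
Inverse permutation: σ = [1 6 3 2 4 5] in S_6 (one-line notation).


To find σ⁻¹, swap domain and range:
σ(1) = 1 → σ⁻¹(1) = 1
σ(2) = 6 → σ⁻¹(6) = 2
σ(3) = 3 → σ⁻¹(3) = 3
σ(4) = 2 → σ⁻¹(2) = 4
σ(5) = 4 → σ⁻¹(4) = 5
σ(6) = 5 → σ⁻¹(5) = 6

σ⁻¹ = [1 4 3 5 6 2]


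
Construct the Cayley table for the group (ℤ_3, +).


Elements: {0, 1, 2}
Operation: addition mod 3
Entry (a, b) = (a + b) mod 3

Cayley table:
  | 0 | 1 | 2
0 | 0 | 1 | 2
1 | 1 | 2 | 0
2 | 2 | 0 | 1


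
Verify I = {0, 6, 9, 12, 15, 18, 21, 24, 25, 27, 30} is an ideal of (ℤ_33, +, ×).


Check ideal conditions for I = {0, 6, 9, 12, 15, 18, 21, 24, 25, 27, 30} in ℤ_33:
(1) I is an additive subgroup? No
(2) For r ∈ ℤ_33 and a ∈ I: r·a ∈ I? No  [counterexample: r=2, a=18, r·a mod 33 = 3 ∉ I]

No, I is not an ideal of ℤ_33


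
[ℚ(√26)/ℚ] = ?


√26 has minimal polynomial x² - 26 (irreducible over ℚ since 26 is squarefree)

[ℚ(√26)/ℚ] = 2


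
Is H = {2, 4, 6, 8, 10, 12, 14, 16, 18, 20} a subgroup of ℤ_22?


Subgroup test for H = {2, 4, 6, 8, 10, 12, 14, 16, 18, 20} in (ℤ_22, +):
(1) 0 ∈ H? No
(2) Closure: for all a,b ∈ H, (a+b) mod 22 ∈ H? No  [counterexample: 2 + 20 = 0 ∉ H]
(3) Inverses: for all a ∈ H, -a mod 22 ∈ H? Yes

No, H is not a subgroup of ℤ_22


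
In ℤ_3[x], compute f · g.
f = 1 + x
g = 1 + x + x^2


Expand and collect like terms; reduce coefficients mod 3:
x^0: 1·1 = 1 ≡ 1 (mod 3)
x^1: 1·1 + 1·1 = 2 ≡ 2 (mod 3)
x^2: 1·1 + 1·1 = 2 ≡ 2 (mod 3)
x^3: 1·1 = 1 ≡ 1 (mod 3)
Result: 1 + 2x + 2x^2 + x^3

f · g = 1 + 2x + 2x^2 + x^3


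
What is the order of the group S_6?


|S_n| = n! (number of permutations of n symbols)
|S_6| = 6! = 720

|S_6| = 720


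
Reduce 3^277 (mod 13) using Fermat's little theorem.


Fermat's little theorem: if p is prime and gcd(a,p)=1, then a^(p-1) ≡ 1 (mod p)
p = 13 is prime, gcd(3,13) = 1
Reduce exponent: 277 mod 12 = 1
So 3^277 ≡ 3^1 (mod 13)
3^1 mod 13 = 3

3^277 ≡ 3 (mod 13)


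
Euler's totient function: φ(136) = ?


Factor n: 136 = 2^3 × 17
φ(n) = n · ∏(1 - 1/p) over distinct primes p | n
φ(136) = 136 · (1 - 1/2) · (1 - 1/17) = 64

φ(136) = 64


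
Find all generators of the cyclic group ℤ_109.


g generates ℤ_n iff gcd(g,n) = 1
Prime factors of 109: 109
Generators are g ∈ {1,...,108} not divisible by any of these primes.
Generators: {1, 2, 3, 4, 5, 6, 7, 8, 9, 10, 11, 12, 13, 14, 15, 16, 17, 18, 19, 20, 21, 22, 23, 24, 25, 26, 27, 28, 29, 30, 31, 32, 33, 34, 35, 36, 37, 38, 39, 40, 41, 42, 43, 44, 45, 46, 47, 48, 49, 50, 51, 52, 53, 54, 55, 56, 57, 58, 59, 60, 61, 62, 63, 64, 65, 66, 67, 68, 69, 70, 71, 72, 73, 74, 75, 76, 77, 78, 79, 80, 81, 82, 83, 84, 85, 86, 87, 88, 89, 90, 91, 92, 93, 94, 95, 96, 97, 98, 99, 100, 101, 102, 103, 104, 105, 106, 107, 108}
Number of generators = φ(109) = 108

Generators of ℤ_109 = {1, 2, 3, 4, 5, 6, 7, 8, 9, 10, 11, 12, 13, 14, 15, 16, 17, 18, 19, 20, 21, 22, 23, 24, 25, 26, 27, 28, 29, 30, 31, 32, 33, 34, 35, 36, 37, 38, 39, 40, 41, 42, 43, 44, 45, 46, 47, 48, 49, 50, 51, 52, 53, 54, 55, 56, 57, 58, 59, 60, 61, 62, 63, 64, 65, 66, 67, 68, 69, 70, 71, 72, 73, 74, 75, 76, 77, 78, 79, 80, 81, 82, 83, 84, 85, 86, 87, 88, 89, 90, 91, 92, 93, 94, 95, 96, 97, 98, 99, 100, 101, 102, 103, 104, 105, 106, 107, 108}


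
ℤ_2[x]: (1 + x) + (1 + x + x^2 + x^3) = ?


Add coefficients mod 2:
x^0: 1 + 1 = 0 (mod 2)
x^1: 1 + 1 = 0 (mod 2)
x^2: 0 + 1 = 1 (mod 2)
x^3: 0 + 1 = 1 (mod 2)
Result: x^2 + x^3

f + g = x^2 + x^3


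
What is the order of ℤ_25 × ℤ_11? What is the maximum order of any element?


|ℤ_25 × ℤ_11| = 25 × 11 = 275
Max element order = lcm(25,11) = 275
Cyclic? Yes (gcd=1)

|ℤ_25×ℤ_11| = 275, max element order = 275


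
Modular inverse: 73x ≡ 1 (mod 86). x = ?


Use the extended Euclidean algorithm to write 1 = 73·s + 86·t; then s mod 86 is the inverse.
Euclidean algorithm:
  73 = 0·86 + 73
  86 = 1·73 + 13
  73 = 5·13 + 8
  13 = 1·8 + 5
  8 = 1·5 + 3
  5 = 1·3 + 2
  3 = 1·2 + 1
  2 = 2·1 + 0
gcd(73,86) = 1
Back-substitution gives: 73·(33) + 86·(-28) = 1
So 73⁻¹ ≡ 33 ≡ 33 (mod 86)
Check: 73 × 33 = 2409 ≡ 1 (mod 86) ✓

73⁻¹ ≡ 33 (mod 86)


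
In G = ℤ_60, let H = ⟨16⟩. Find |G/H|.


|⟨16⟩| = n / gcd(16, 60) = 60 / 4 = 15
H is normal (ℤ_60 is abelian).
|G/H| = |G| / |H| = 60 / 15 = 4

|G/H| = 4


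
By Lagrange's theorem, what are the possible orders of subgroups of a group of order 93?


Lagrange's theorem: |H| divides |G|
|G| = 93
Divisors of 93: 1, 3, 31, 93

Possible subgroup orders: {1, 3, 31, 93}


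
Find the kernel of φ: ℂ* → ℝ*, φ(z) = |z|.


Kernel = preimage of identity
ker(φ) = {z ∈ ℂ* | |z| = 1} = unit circle S¹

ker(φ) = S¹ (unit circle)


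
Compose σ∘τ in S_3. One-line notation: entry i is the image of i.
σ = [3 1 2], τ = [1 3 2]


σ∘τ: apply τ first, then σ
1 →τ 1 →σ 3
2 →τ 3 →σ 2
3 →τ 2 →σ 1

σ∘τ = [3 2 1]


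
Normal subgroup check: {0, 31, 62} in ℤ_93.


H = {0, 31, 62} in ℤ_93
ℤ_93 is abelian; every subgroup of an abelian group is normal

Yes, normal subgroup


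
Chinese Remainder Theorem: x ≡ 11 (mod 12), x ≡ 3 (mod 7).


m₁ = 12, m₂ = 7, gcd = 1, so CRT applies. M = m₁·m₂ = 84
Let M₁ = M/m₁ = 7, M₂ = M/m₂ = 12
Find y₁ ≡ M₁⁻¹ (mod m₁): 7⁻¹ ≡ 7 (mod 12)
Find y₂ ≡ M₂⁻¹ (mod m₂): 12⁻¹ ≡ 3 (mod 7)
x = a₁·M₁·y₁ + a₂·M₂·y₂ = 11·7·7 + 3·12·3 = 647
Reduce mod 84: x ≡ 59
Check: 59 mod 12 = 11 ✓, 59 mod 7 = 3 ✓

x ≡ 59 (mod 84)


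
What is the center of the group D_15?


Z(G) = {g ∈ G | gx = xg for all x ∈ G}
For odd n, Z(D_n) = {e}: no nontrivial rotation commutes with all reflections

Z(D_15) = {e}


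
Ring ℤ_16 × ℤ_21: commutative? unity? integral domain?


Direct product ring; commutative with unity (1,1); but (1,0)·(0,1) = (0,0) gives zero divisors, so not an integral domain
Commutative: Yes
Integral domain: No
Has unity: Yes

ℤ_16 × ℤ_21: Commutative=Yes, Unity=Yes


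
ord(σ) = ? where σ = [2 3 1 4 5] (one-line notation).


Cycle decomposition: (1 2 3)
Cycle lengths: 3
Order = lcm(3) = 3

ord(σ) = 3


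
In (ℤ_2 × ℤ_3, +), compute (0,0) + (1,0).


Operation: componentwise addition mod (2, 3)
(0,0) + (1,0) = ((a₁+b₁) mod 2, (a₂+b₂) mod 3) with a = (0,0), b = (1,0)

(0,0) + (1,0) = (1,0)


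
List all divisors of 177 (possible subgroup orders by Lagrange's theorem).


Lagrange's theorem: |H| divides |G|
|G| = 177
Divisors of 177: 1, 3, 59, 177

Possible subgroup orders: {1, 3, 59, 177}


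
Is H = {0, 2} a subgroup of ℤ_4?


Subgroup test for H = {0, 2} in (ℤ_4, +):
(1) 0 ∈ H? Yes
(2) Closure: for all a,b ∈ H, (a+b) mod 4 ∈ H? Yes
(3) Inverses: for all a ∈ H, -a mod 4 ∈ H? Yes

Yes, H is a subgroup of ℤ_4


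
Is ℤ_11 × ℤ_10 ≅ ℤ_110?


Comparing ℤ_11 × ℤ_10 and ℤ_110:
gcd(11,10) = 1, so ℤ_11 × ℤ_10 ≅ ℤ_110 (CRT)

Yes, ℤ_11 × ℤ_10 ≅ ℤ_110


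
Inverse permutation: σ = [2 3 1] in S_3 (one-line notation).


To find σ⁻¹, swap domain and range:
σ(1) = 2 → σ⁻¹(2) = 1
σ(2) = 3 → σ⁻¹(3) = 2
σ(3) = 1 → σ⁻¹(1) = 3

σ⁻¹ = [3 1 2]


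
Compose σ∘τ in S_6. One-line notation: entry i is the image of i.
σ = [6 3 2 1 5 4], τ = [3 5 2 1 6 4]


σ∘τ: apply τ first, then σ
1 →τ 3 →σ 2
2 →τ 5 →σ 5
3 →τ 2 →σ 3
4 →τ 1 →σ 6
5 →τ 6 →σ 4
6 →τ 4 →σ 1

σ∘τ = [2 5 3 6 4 1]


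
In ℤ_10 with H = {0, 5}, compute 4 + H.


4 + H = {4 + h (mod 10) : h ∈ H}
4+0=4, 4+5=9

4 + H = {4, 9}


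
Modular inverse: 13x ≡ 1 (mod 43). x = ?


Use the extended Euclidean algorithm to write 1 = 13·s + 43·t; then s mod 43 is the inverse.
Euclidean algorithm:
  13 = 0·43 + 13
  43 = 3·13 + 4
  13 = 3·4 + 1
  4 = 4·1 + 0
gcd(13,43) = 1
Back-substitution gives: 13·(10) + 43·(-3) = 1
So 13⁻¹ ≡ 10 ≡ 10 (mod 43)
Check: 13 × 10 = 130 ≡ 1 (mod 43) ✓

13⁻¹ ≡ 10 (mod 43)


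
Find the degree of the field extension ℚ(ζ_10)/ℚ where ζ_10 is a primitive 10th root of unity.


[ℚ(ζ_n):ℚ] = deg Φ_n(x) = φ(n). Here φ(10) = 4

[ℚ(ζ_10)/ℚ where ζ_10 is a primitive 10th root of unity] = 4


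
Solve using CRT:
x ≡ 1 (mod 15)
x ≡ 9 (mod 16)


m₁ = 15, m₂ = 16, gcd = 1, so CRT applies. M = m₁·m₂ = 240
Let M₁ = M/m₁ = 16, M₂ = M/m₂ = 15
Find y₁ ≡ M₁⁻¹ (mod m₁): 16⁻¹ ≡ 1 (mod 15)
Find y₂ ≡ M₂⁻¹ (mod m₂): 15⁻¹ ≡ 15 (mod 16)
x = a₁·M₁·y₁ + a₂·M₂·y₂ = 1·16·1 + 9·15·15 = 2041
Reduce mod 240: x ≡ 121
Check: 121 mod 15 = 1 ✓, 121 mod 16 = 9 ✓

x ≡ 121 (mod 240)


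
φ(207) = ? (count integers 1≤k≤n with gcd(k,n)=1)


Factor n: 207 = 3^2 × 23
φ(n) = n · ∏(1 - 1/p) over distinct primes p | n
φ(207) = 207 · (1 - 1/3) · (1 - 1/23) = 132

φ(207) = 132


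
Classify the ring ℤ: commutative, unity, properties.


integers form a commutative ring with unity 1; no zero divisors
Commutative: Yes
Integral domain: Yes
Has unity: Yes

ℤ: Commutative=Yes, Unity=Yes


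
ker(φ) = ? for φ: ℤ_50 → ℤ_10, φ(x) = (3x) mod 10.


Kernel = preimage of identity
ker(φ) = {x ∈ ℤ_50 : 3x ≡ 0 (mod 10)}. Since 10 | 50, φ is well-defined. The kernel is the cyclic subgroup ⟨10⟩ of ℤ_50 (order 5), i.e. {0, 10, 20, 30, 40}

ker(φ) = {0, 10, 20, 30, 40}


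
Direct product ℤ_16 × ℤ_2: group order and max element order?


|ℤ_16 × ℤ_2| = 16 × 2 = 32
Max element order = lcm(16,2) = 16
Cyclic? No (gcd=2)

|ℤ_16×ℤ_2| = 32, max element order = 16


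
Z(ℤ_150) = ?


Z(G) = {g ∈ G | gx = xg for all x ∈ G}
ℤ_150 is abelian, so Z(G) = G

Z(ℤ_150) = ℤ_150


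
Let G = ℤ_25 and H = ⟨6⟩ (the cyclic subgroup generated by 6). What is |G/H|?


|⟨6⟩| = n / gcd(6, 25) = 25 / 1 = 25
H is normal (ℤ_25 is abelian).
|G/H| = |G| / |H| = 25 / 25 = 1

|G/H| = 1


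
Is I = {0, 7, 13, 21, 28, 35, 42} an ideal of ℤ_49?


Check ideal conditions for I = {0, 7, 13, 21, 28, 35, 42} in ℤ_49:
(1) I is an additive subgroup? No
(2) For r ∈ ℤ_49 and a ∈ I: r·a ∈ I? No  [counterexample: r=2, a=7, r·a mod 49 = 14 ∉ I]

No, I is not an ideal of ℤ_49


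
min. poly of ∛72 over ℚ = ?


∛72 satisfies x³ - 72 = 0, irreducible over ℚ (no rational root; 72 is not a perfect cube)

Minimal polynomial: x³ - 72


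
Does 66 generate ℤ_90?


g generates ℤ_n iff gcd(g, n) = 1
gcd(66, 90) = 6
Since gcd = 6 ≠ 1, ⟨66⟩ has order 15 < 90, so 66 is not a generator.

No, 66 does not generate ℤ_90


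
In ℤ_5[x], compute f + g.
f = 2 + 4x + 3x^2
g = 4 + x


Add coefficients mod 5:
x^0: 2 + 4 = 1 (mod 5)
x^1: 4 + 1 = 0 (mod 5)
x^2: 3 + 0 = 3 (mod 5)
Result: 1 + 3x^2

f + g = 1 + 3x^2


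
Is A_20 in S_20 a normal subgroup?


H = A_20 in S_20
A_20 has index 2 in S_20, and every subgroup of index 2 is normal

Yes, normal subgroup


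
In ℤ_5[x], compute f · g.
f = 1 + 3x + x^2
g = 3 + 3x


Expand and collect like terms; reduce coefficients mod 5:
x^0: 1·3 = 3 ≡ 3 (mod 5)
x^1: 1·3 + 3·3 = 12 ≡ 2 (mod 5)
x^2: 3·3 + 1·3 = 12 ≡ 2 (mod 5)
x^3: 1·3 = 3 ≡ 3 (mod 5)
Result: 3 + 2x + 2x^2 + 3x^3

f · g = 3 + 2x + 2x^2 + 3x^3


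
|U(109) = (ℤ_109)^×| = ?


U(n) is the group of units mod n; |U(n)| = φ(n)
|U(109)| = φ(109) = 108

|U(109) = (ℤ_109)^×| = 108


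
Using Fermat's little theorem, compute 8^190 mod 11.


Fermat's little theorem: if p is prime and gcd(a,p)=1, then a^(p-1) ≡ 1 (mod p)
p = 11 is prime, gcd(8,11) = 1
Reduce exponent: 190 mod 10 = 0
So 8^190 ≡ 8^0 (mod 11)
8^0 = 1

8^190 ≡ 1 (mod 11)


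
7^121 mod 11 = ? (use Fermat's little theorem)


Fermat's little theorem: if p is prime and gcd(a,p)=1, then a^(p-1) ≡ 1 (mod p)
p = 11 is prime, gcd(7,11) = 1
Reduce exponent: 121 mod 10 = 1
So 7^121 ≡ 7^1 (mod 11)
7^1 mod 11 = 7

7^121 ≡ 7 (mod 11)


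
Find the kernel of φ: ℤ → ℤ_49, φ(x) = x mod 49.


Kernel = preimage of identity
ker(φ) = {x ∈ ℤ : x ≡ 0 (mod 49)} = 49ℤ = {0, ±49, ±98, ...}

ker(φ) = 49ℤ


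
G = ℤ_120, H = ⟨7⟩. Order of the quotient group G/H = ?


|⟨7⟩| = n / gcd(7, 120) = 120 / 1 = 120
H is normal (ℤ_120 is abelian).
|G/H| = |G| / |H| = 120 / 120 = 1

|G/H| = 1


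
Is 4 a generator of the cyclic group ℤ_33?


g generates ℤ_n iff gcd(g, n) = 1
gcd(4, 33) = 1
Since gcd = 1, 4 is a generator.

Yes, 4 generates ℤ_33


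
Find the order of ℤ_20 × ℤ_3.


|A × B| = |A| · |B|
|ℤ_20 × ℤ_3| = 20 × 3 = 60

|ℤ_20 × ℤ_3| = 60


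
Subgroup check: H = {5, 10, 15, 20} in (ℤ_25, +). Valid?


Subgroup test for H = {5, 10, 15, 20} in (ℤ_25, +):
(1) 0 ∈ H? No
(2) Closure: for all a,b ∈ H, (a+b) mod 25 ∈ H? No  [counterexample: 5 + 20 = 0 ∉ H]
(3) Inverses: for all a ∈ H, -a mod 25 ∈ H? Yes

No, H is not a subgroup of ℤ_25


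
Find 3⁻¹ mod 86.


Use the extended Euclidean algorithm to write 1 = 3·s + 86·t; then s mod 86 is the inverse.
Euclidean algorithm:
  3 = 0·86 + 3
  86 = 28·3 + 2
  3 = 1·2 + 1
  2 = 2·1 + 0
gcd(3,86) = 1
Back-substitution gives: 3·(29) + 86·(-1) = 1
So 3⁻¹ ≡ 29 ≡ 29 (mod 86)
Check: 3 × 29 = 87 ≡ 1 (mod 86) ✓

3⁻¹ ≡ 29 (mod 86)


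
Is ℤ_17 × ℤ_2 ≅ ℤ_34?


Comparing ℤ_17 × ℤ_2 and ℤ_34:
gcd(17,2) = 1, so ℤ_17 × ℤ_2 ≅ ℤ_34 (CRT)

Yes, ℤ_17 × ℤ_2 ≅ ℤ_34


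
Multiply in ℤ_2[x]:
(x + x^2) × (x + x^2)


Expand and collect like terms; reduce coefficients mod 2:
x^0: 0·0 = 0 ≡ 0 (mod 2)
x^1: 0·1 + 1·0 = 0 ≡ 0 (mod 2)
x^2: 0·1 + 1·1 + 1·0 = 1 ≡ 1 (mod 2)
x^3: 1·1 + 1·1 = 2 ≡ 0 (mod 2)
x^4: 1·1 = 1 ≡ 1 (mod 2)
Result: x^2 + x^4

f · g = x^2 + x^4


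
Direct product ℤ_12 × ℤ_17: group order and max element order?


|ℤ_12 × ℤ_17| = 12 × 17 = 204
Max element order = lcm(12,17) = 204
Cyclic? Yes (gcd=1)

|ℤ_12×ℤ_17| = 204, max element order = 204


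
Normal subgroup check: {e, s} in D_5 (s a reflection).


H = {e, s} in D_5 (s a reflection)
r·s·r⁻¹ = sr⁻² ≠ s for n ≥ 3, so {e, s} is not closed under conjugation

No, not a normal subgroup


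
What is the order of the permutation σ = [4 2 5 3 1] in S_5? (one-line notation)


Cycle decomposition: (1 4 3 5)
Cycle lengths: 4
Order = lcm(4) = 4

ord(σ) = 4


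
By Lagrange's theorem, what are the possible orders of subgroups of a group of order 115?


Lagrange's theorem: |H| divides |G|
|G| = 115
Divisors of 115: 1, 5, 23, 115

Possible subgroup orders: {1, 5, 23, 115}


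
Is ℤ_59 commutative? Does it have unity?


ℤ_59 is a commutative ring with unity 1; 59 is prime, so ℤ_59 is a field (hence an integral domain)
Commutative: Yes
Integral domain: Yes
Has unity: Yes

ℤ_59: Commutative=Yes, Unity=Yes


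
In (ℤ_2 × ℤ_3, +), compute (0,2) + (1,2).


Operation: componentwise addition mod (2, 3)
(0,2) + (1,2) = ((a₁+b₁) mod 2, (a₂+b₂) mod 3) with a = (0,2), b = (1,2)

(0,2) + (1,2) = (1,1)


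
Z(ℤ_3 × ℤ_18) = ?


Z(G) = {g ∈ G | gx = xg for all x ∈ G}
Direct product of abelian groups is abelian, so Z(G) = G

Z(ℤ_3 × ℤ_18) = ℤ_3 × ℤ_18


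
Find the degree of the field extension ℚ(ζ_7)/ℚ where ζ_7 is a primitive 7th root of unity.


[ℚ(ζ_n):ℚ] = deg Φ_n(x) = φ(n). Here φ(7) = 6

[ℚ(ζ_7)/ℚ where ζ_7 is a primitive 7th root of unity] = 6


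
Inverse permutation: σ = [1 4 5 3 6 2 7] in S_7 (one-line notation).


To find σ⁻¹, swap domain and range:
σ(1) = 1 → σ⁻¹(1) = 1
σ(2) = 4 → σ⁻¹(4) = 2
σ(3) = 5 → σ⁻¹(5) = 3
σ(4) = 3 → σ⁻¹(3) = 4
σ(5) = 6 → σ⁻¹(6) = 5
σ(6) = 2 → σ⁻¹(2) = 6
σ(7) = 7 → σ⁻¹(7) = 7

σ⁻¹ = [1 6 4 2 3 5 7]


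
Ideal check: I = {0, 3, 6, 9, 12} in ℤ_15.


Check ideal conditions for I = {0, 3, 6, 9, 12} in ℤ_15:
(1) I is an additive subgroup? Yes
(2) For r ∈ ℤ_15 and a ∈ I: r·a ∈ I? Yes

Yes, I is an ideal of ℤ_15


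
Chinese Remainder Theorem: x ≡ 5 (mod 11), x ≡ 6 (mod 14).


m₁ = 11, m₂ = 14, gcd = 1, so CRT applies. M = m₁·m₂ = 154
Let M₁ = M/m₁ = 14, M₂ = M/m₂ = 11
Find y₁ ≡ M₁⁻¹ (mod m₁): 14⁻¹ ≡ 4 (mod 11)
Find y₂ ≡ M₂⁻¹ (mod m₂): 11⁻¹ ≡ 9 (mod 14)
x = a₁·M₁·y₁ + a₂·M₂·y₂ = 5·14·4 + 6·11·9 = 874
Reduce mod 154: x ≡ 104
Check: 104 mod 11 = 5 ✓, 104 mod 14 = 6 ✓

x ≡ 104 (mod 154)


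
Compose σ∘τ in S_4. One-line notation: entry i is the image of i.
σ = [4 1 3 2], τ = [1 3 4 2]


σ∘τ: apply τ first, then σ
1 →τ 1 →σ 4
2 →τ 3 →σ 3
3 →τ 4 →σ 2
4 →τ 2 →σ 1

σ∘τ = [4 3 2 1]


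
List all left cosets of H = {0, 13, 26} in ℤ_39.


H = {0, 13, 26}, |H| = 3
Number of cosets = |G|/|H| = 39/3 = 13
0 + H = {0, 13, 26}
1 + H = {1, 14, 27}
2 + H = {2, 15, 28}
3 + H = {3, 16, 29}
4 + H = {4, 17, 30}
5 + H = {5, 18, 31}
6 + H = {6, 19, 32}
7 + H = {7, 20, 33}
8 + H = {8, 21, 34}
9 + H = {9, 22, 35}
10 + H = {10, 23, 36}
11 + H = {11, 24, 37}
12 + H = {12, 25, 38}

Cosets: 0+H={0,13,26}; 1+H={1,14,27}; 2+H={2,15,28}; 3+H={3,16,29}; 4+H={4,17,30}; 5+H={5,18,31}; 6+H={6,19,32}; 7+H={7,20,33}; 8+H={8,21,34}; 9+H={9,22,35}; 10+H={10,23,36}; 11+H={11,24,37}; 12+H={12,25,38}


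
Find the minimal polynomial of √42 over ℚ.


√42 satisfies x² - 42 = 0, irreducible over ℚ since 42 is squarefree

Minimal polynomial: x² - 42


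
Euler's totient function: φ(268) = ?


Factor n: 268 = 2^2 × 67
φ(n) = n · ∏(1 - 1/p) over distinct primes p | n
φ(268) = 268 · (1 - 1/2) · (1 - 1/67) = 132

φ(268) = 132


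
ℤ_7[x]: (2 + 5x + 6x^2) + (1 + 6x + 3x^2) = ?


Add coefficients mod 7:
x^0: 2 + 1 = 3 (mod 7)
x^1: 5 + 6 = 4 (mod 7)
x^2: 6 + 3 = 2 (mod 7)
Result: 3 + 4x + 2x^2

f + g = 3 + 4x + 2x^2


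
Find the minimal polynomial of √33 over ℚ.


√33 satisfies x² - 33 = 0, irreducible over ℚ since 33 is squarefree

Minimal polynomial: x² - 33


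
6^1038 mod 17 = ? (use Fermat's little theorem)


Fermat's little theorem: if p is prime and gcd(a,p)=1, then a^(p-1) ≡ 1 (mod p)
p = 17 is prime, gcd(6,17) = 1
Reduce exponent: 1038 mod 16 = 14
So 6^1038 ≡ 6^14 (mod 17)
6^14 mod 17 = 9

6^1038 ≡ 9 (mod 17)


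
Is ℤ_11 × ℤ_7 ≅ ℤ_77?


Comparing ℤ_11 × ℤ_7 and ℤ_77:
gcd(11,7) = 1, so ℤ_11 × ℤ_7 ≅ ℤ_77 (CRT)

Yes, ℤ_11 × ℤ_7 ≅ ℤ_77


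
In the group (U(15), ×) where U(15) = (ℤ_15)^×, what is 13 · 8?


Operation: multiplication mod 15
13 · 8 = (a × b) mod 15 with a = 13, b = 8

13 · 8 = 14


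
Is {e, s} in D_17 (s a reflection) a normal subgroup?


H = {e, s} in D_17 (s a reflection)
r·s·r⁻¹ = sr⁻² ≠ s for n ≥ 3, so {e, s} is not closed under conjugation

No, not a normal subgroup


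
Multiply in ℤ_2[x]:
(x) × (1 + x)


Expand and collect like terms; reduce coefficients mod 2:
x^0: 0·1 = 0 ≡ 0 (mod 2)
x^1: 0·1 + 1·1 = 1 ≡ 1 (mod 2)
x^2: 1·1 = 1 ≡ 1 (mod 2)
Result: x + x^2

f · g = x + x^2


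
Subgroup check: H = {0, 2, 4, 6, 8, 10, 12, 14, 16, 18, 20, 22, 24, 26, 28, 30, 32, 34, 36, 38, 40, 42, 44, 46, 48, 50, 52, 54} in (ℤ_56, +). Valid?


Subgroup test for H = {0, 2, 4, 6, 8, 10, 12, 14, 16, 18, 20, 22, 24, 26, 28, 30, 32, 34, 36, 38, 40, 42, 44, 46, 48, 50, 52, 54} in (ℤ_56, +):
(1) 0 ∈ H? Yes
(2) Closure: for all a,b ∈ H, (a+b) mod 56 ∈ H? Yes
(3) Inverses: for all a ∈ H, -a mod 56 ∈ H? Yes

Yes, H is a subgroup of ℤ_56


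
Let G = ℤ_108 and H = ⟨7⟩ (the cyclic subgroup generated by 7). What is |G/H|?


|⟨7⟩| = n / gcd(7, 108) = 108 / 1 = 108
H is normal (ℤ_108 is abelian).
|G/H| = |G| / |H| = 108 / 108 = 1

|G/H| = 1


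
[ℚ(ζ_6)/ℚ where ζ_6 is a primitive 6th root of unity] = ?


[ℚ(ζ_n):ℚ] = deg Φ_n(x) = φ(n). Here φ(6) = 2

[ℚ(ζ_6)/ℚ where ζ_6 is a primitive 6th root of unity] = 2


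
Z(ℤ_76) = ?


Z(G) = {g ∈ G | gx = xg for all x ∈ G}
ℤ_76 is abelian, so Z(G) = G

Z(ℤ_76) = ℤ_76


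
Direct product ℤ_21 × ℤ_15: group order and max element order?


|ℤ_21 × ℤ_15| = 21 × 15 = 315
Max element order = lcm(21,15) = 105
Cyclic? No (gcd=3)

|ℤ_21×ℤ_15| = 315, max element order = 105


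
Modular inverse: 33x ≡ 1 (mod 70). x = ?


Use the extended Euclidean algorithm to write 1 = 33·s + 70·t; then s mod 70 is the inverse.
Euclidean algorithm:
  33 = 0·70 + 33
  70 = 2·33 + 4
  33 = 8·4 + 1
  4 = 4·1 + 0
gcd(33,70) = 1
Back-substitution gives: 33·(17) + 70·(-8) = 1
So 33⁻¹ ≡ 17 ≡ 17 (mod 70)
Check: 33 × 17 = 561 ≡ 1 (mod 70) ✓

33⁻¹ ≡ 17 (mod 70)


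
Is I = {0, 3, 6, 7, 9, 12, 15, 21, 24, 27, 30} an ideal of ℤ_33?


Check ideal conditions for I = {0, 3, 6, 7, 9, 12, 15, 21, 24, 27, 30} in ℤ_33:
(1) I is an additive subgroup? No
(2) For r ∈ ℤ_33 and a ∈ I: r·a ∈ I? No  [counterexample: r=2, a=7, r·a mod 33 = 14 ∉ I]

No, I is not an ideal of ℤ_33


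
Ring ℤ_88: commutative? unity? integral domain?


ℤ_88 is a commutative ring with unity 1; 88 = 2×44 is composite, so 2·44 ≡ 0 gives zero divisors (not an integral domain)
Commutative: Yes
Integral domain: No
Has unity: Yes

ℤ_88: Commutative=Yes, Unity=Yes


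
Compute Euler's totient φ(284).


Factor n: 284 = 2^2 × 71
φ(n) = n · ∏(1 - 1/p) over distinct primes p | n
φ(284) = 284 · (1 - 1/2) · (1 - 1/71) = 140

φ(284) = 140


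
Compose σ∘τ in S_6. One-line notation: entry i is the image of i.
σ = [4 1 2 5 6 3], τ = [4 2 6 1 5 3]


σ∘τ: apply τ first, then σ
1 →τ 4 →σ 5
2 →τ 2 →σ 1
3 →τ 6 →σ 3
4 →τ 1 →σ 4
5 →τ 5 →σ 6
6 →τ 3 →σ 2

σ∘τ = [5 1 3 4 6 2]


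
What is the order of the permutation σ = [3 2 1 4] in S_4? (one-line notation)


Cycle decomposition: (1 3)
Cycle lengths: 2
Order = lcm(2) = 2

ord(σ) = 2


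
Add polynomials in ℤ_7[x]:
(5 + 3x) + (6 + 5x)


Add coefficients mod 7:
x^0: 5 + 6 = 4 (mod 7)
x^1: 3 + 5 = 1 (mod 7)
Result: 4 + x

f + g = 4 + x


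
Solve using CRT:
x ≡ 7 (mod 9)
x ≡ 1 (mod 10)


m₁ = 9, m₂ = 10, gcd = 1, so CRT applies. M = m₁·m₂ = 90
Let M₁ = M/m₁ = 10, M₂ = M/m₂ = 9
Find y₁ ≡ M₁⁻¹ (mod m₁): 10⁻¹ ≡ 1 (mod 9)
Find y₂ ≡ M₂⁻¹ (mod m₂): 9⁻¹ ≡ 9 (mod 10)
x = a₁·M₁·y₁ + a₂·M₂·y₂ = 7·10·1 + 1·9·9 = 151
Reduce mod 90: x ≡ 61
Check: 61 mod 9 = 7 ✓, 61 mod 10 = 1 ✓

x ≡ 61 (mod 90)
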